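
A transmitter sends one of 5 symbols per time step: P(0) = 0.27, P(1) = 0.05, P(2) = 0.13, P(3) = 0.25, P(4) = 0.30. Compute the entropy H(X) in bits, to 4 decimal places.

H = −Σ pᵢ log₂ pᵢ.
−0.27·log₂(0.27) = 0.5100
−0.05·log₂(0.05) = 0.2161
−0.13·log₂(0.13) = 0.3826
−0.25·log₂(0.25) = 0.5000
−0.30·log₂(0.30) = 0.5211
Sum ≈ 2.1299 → 2.1299 bits.

2.1299 bits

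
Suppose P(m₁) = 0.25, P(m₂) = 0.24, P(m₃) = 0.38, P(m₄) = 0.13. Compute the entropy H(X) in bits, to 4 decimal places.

1.9072 bits

H = −Σ pᵢ log₂ pᵢ.
−0.25·log₂(0.25) = 0.5000
−0.24·log₂(0.24) = 0.4941
−0.38·log₂(0.38) = 0.5305
−0.13·log₂(0.13) = 0.3826
Sum ≈ 1.9072 → 1.9072 bits.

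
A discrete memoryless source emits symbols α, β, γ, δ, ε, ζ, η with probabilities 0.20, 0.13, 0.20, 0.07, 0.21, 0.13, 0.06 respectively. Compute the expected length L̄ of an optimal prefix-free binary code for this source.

2.72 bits/symbol

Repeatedly combine the two least-probable nodes; the expected code length is the sum of the merged weights.
merge 3/50 + 7/100 → 13/100
merge 13/100 + 13/100 → 13/50
merge 13/100 + 1/5 → 33/100
merge 1/5 + 21/100 → 41/100
merge 13/50 + 33/100 → 59/100
merge 41/100 + 59/100 → 1
L = 13/100 + 13/50 + 33/100 + 41/100 + 59/100 + 1 = 68/25 = 2.72 bits/symbol.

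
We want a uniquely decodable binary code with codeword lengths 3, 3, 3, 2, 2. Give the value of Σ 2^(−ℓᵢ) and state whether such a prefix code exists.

With common denominator 2^3 = 8: Σ 2^(−ℓᵢ) = 1/8 + 1/8 + 1/8 + 2/8 + 2/8 = 7/8 = 0.875.
Kraft's inequality requires Σ ≤ 1; here Σ = 0.875 ≤ 1, so such a prefix code exists.

0.875; yes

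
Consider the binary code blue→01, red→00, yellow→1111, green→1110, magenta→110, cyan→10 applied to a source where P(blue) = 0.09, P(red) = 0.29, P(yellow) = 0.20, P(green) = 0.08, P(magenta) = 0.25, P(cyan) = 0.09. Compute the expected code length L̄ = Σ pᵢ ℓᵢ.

2.81 bits/symbol

L̄ = Σ pᵢ·ℓᵢ = 0.09·2 + 0.29·2 + 0.20·4 + 0.08·4 + 0.25·3 + 0.09·2 = 2.81 bits/symbol.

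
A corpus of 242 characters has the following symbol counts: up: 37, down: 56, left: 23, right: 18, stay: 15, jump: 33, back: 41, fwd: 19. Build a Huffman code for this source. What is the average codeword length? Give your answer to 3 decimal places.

Probabilities are the counts divided by 242.
Repeatedly combine the two least-probable nodes; the expected code length is the sum of the merged weights.
merge 15/242 + 9/121 → 3/22
merge 19/242 + 23/242 → 21/121
merge 3/22 + 3/22 → 3/11
merge 37/242 + 41/242 → 39/121
merge 21/121 + 28/121 → 49/121
merge 3/11 + 39/121 → 72/121
merge 49/121 + 72/121 → 1
L = 3/22 + 21/121 + 3/11 + 39/121 + 49/121 + 72/121 + 1 = 703/242 ≈ 2.905 bits/symbol.

2.905 bits/symbol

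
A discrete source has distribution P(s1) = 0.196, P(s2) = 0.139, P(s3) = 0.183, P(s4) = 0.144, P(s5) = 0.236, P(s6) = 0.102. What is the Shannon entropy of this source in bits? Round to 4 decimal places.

2.5350 bits

H = −Σ pᵢ log₂ pᵢ.
−0.196·log₂(0.196) = 0.4608
−0.139·log₂(0.139) = 0.3957
−0.183·log₂(0.183) = 0.4484
−0.144·log₂(0.144) = 0.4026
−0.236·log₂(0.236) = 0.4916
−0.102·log₂(0.102) = 0.3359
Sum ≈ 2.5350 → 2.5350 bits.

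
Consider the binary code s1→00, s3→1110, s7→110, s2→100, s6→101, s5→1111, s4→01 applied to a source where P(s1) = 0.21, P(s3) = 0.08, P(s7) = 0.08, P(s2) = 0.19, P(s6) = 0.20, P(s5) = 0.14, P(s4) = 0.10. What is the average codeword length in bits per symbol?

2.91 bits/symbol

L̄ = Σ pᵢ·ℓᵢ = 0.21·2 + 0.08·4 + 0.08·3 + 0.19·3 + 0.20·3 + 0.14·4 + 0.10·2 = 2.91 bits/symbol.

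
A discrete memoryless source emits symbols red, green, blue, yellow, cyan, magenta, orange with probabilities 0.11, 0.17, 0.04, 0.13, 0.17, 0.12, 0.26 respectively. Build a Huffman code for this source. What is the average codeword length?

2.72 bits/symbol

Repeatedly combine the two least-probable nodes; the expected code length is the sum of the merged weights.
merge 1/25 + 11/100 → 3/20
merge 3/25 + 13/100 → 1/4
merge 3/20 + 17/100 → 8/25
merge 17/100 + 1/4 → 21/50
merge 13/50 + 8/25 → 29/50
merge 21/50 + 29/50 → 1
L = 3/20 + 1/4 + 8/25 + 21/50 + 29/50 + 1 = 68/25 = 2.72 bits/symbol.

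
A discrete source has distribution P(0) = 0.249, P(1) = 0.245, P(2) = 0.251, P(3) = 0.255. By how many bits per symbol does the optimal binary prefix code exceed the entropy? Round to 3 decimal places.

0.000 bits

Entropy H = −Σ p log₂ p ≈ 1.9998 bits.
Huffman merges: 49/200+249/1000→247/500; 251/1000+51/200→253/500; 247/500+253/500→1. L = 2 ≈ 2.0000.
L − H = 2.0000 − 1.9998 = 0.000 bits.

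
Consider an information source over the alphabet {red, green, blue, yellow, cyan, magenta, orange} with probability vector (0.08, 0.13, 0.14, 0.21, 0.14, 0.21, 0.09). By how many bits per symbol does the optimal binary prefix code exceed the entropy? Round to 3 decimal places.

0.023 bits

Entropy H = −Σ p log₂ p ≈ 2.7267 bits.
Huffman merges: 2/25+9/100→17/100; 13/100+7/50→27/100; 7/50+17/100→31/100; 21/100+21/100→21/50; 27/100+31/100→29/50; 21/50+29/50→1. L = 11/4 ≈ 2.7500.
L − H = 2.7500 − 2.7267 = 0.023 bits.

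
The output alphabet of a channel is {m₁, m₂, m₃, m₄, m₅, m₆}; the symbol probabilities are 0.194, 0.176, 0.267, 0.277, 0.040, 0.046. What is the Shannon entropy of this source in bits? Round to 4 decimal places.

2.3119 bits

H = −Σ pᵢ log₂ pᵢ.
−0.194·log₂(0.194) = 0.4590
−0.176·log₂(0.176) = 0.4411
−0.267·log₂(0.267) = 0.5087
−0.277·log₂(0.277) = 0.5130
−0.040·log₂(0.040) = 0.1858
−0.046·log₂(0.046) = 0.2043
Sum ≈ 2.3119 → 2.3119 bits.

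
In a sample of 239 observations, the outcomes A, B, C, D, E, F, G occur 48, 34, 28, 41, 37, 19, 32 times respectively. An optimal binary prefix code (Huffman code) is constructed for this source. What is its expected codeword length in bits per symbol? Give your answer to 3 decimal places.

Probabilities are the counts divided by 239.
Repeatedly combine the two least-probable nodes; the expected code length is the sum of the merged weights.
merge 19/239 + 28/239 → 47/239
merge 32/239 + 34/239 → 66/239
merge 37/239 + 41/239 → 78/239
merge 47/239 + 48/239 → 95/239
merge 66/239 + 78/239 → 144/239
merge 95/239 + 144/239 → 1
L = 47/239 + 66/239 + 78/239 + 95/239 + 144/239 + 1 = 669/239 ≈ 2.799 bits/symbol.

2.799 bits/symbol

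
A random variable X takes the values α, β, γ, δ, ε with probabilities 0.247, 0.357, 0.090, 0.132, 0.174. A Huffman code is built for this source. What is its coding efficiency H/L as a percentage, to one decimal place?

97.5%

Entropy H = −Σ p log₂ p ≈ 2.1661 bits.
Huffman merges: 9/100+33/250→111/500; 87/500+111/500→99/250; 247/1000+357/1000→151/250; 99/250+151/250→1. L = 1111/500 ≈ 2.2220.
Efficiency = H/L = 2.1661/2.2220 = 97.5%.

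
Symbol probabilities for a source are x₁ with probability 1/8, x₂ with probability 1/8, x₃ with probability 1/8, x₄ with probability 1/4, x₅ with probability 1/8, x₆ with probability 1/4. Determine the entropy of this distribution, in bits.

2.5 bits

Each probability is a power of 1/2, so log₂(1/p) is an integer.
H = Σ p·log₂(1/p) = 1/8·3 + 1/8·3 + 1/8·3 + 1/4·2 + 1/8·3 + 1/4·2 = 2.5 bits.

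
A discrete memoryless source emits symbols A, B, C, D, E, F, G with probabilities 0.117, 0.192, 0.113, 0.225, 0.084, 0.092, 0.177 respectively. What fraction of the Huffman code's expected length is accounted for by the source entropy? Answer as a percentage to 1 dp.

98.5%

Entropy H = −Σ p log₂ p ≈ 2.7180 bits.
Huffman merges: 21/250+23/250→22/125; 113/1000+117/1000→23/100; 22/125+177/1000→353/1000; 24/125+9/40→417/1000; 23/100+353/1000→583/1000; 417/1000+583/1000→1. L = 2759/1000 ≈ 2.7590.
Efficiency = H/L = 2.7180/2.7590 = 98.5%.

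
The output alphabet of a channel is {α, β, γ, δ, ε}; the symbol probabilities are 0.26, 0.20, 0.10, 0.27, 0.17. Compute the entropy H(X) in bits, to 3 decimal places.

2.246 bits

H = −Σ pᵢ log₂ pᵢ.
−0.26·log₂(0.26) = 0.5053
−0.20·log₂(0.20) = 0.4644
−0.10·log₂(0.10) = 0.3322
−0.27·log₂(0.27) = 0.5100
−0.17·log₂(0.17) = 0.4346
Sum ≈ 2.2465 → 2.246 bits.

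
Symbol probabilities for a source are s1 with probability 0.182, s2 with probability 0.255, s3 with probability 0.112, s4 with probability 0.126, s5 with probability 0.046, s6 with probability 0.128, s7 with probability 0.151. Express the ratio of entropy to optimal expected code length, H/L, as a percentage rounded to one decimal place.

Entropy H = −Σ p log₂ p ≈ 2.6762 bits.
Huffman merges: 23/500+14/125→79/500; 63/500+16/125→127/500; 151/1000+79/500→309/1000; 91/500+127/500→109/250; 51/200+309/1000→141/250; 109/250+141/250→1. L = 2721/1000 ≈ 2.7210.
Efficiency = H/L = 2.6762/2.7210 = 98.4%.

98.4%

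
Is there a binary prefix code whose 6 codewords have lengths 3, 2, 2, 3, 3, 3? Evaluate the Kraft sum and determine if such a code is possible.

1; yes

With common denominator 2^3 = 8: Σ 2^(−ℓᵢ) = 1/8 + 2/8 + 2/8 + 1/8 + 1/8 + 1/8 = 8/8 = 1.
Kraft's inequality requires Σ ≤ 1; here Σ = 1 ≤ 1, so such a prefix code exists.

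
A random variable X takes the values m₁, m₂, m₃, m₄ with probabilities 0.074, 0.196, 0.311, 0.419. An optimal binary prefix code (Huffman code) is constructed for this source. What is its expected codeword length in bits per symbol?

1.851 bits/symbol

Repeatedly combine the two least-probable nodes; the expected code length is the sum of the merged weights.
merge 37/500 + 49/250 → 27/100
merge 27/100 + 311/1000 → 581/1000
merge 419/1000 + 581/1000 → 1
L = 27/100 + 581/1000 + 1 = 1851/1000 = 1.851 bits/symbol.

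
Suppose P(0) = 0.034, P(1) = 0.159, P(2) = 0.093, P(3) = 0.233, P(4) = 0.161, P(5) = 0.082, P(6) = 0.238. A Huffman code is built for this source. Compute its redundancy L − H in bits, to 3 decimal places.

0.036 bits

Entropy H = −Σ p log₂ p ≈ 2.6090 bits.
Huffman merges: 17/500+41/500→29/250; 93/1000+29/250→209/1000; 159/1000+161/1000→8/25; 209/1000+233/1000→221/500; 119/500+8/25→279/500; 221/500+279/500→1. L = 529/200 ≈ 2.6450.
L − H = 2.6450 − 2.6090 = 0.036 bits.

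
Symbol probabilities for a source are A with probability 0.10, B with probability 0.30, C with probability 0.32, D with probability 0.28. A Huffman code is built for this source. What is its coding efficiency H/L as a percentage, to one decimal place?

Entropy H = −Σ p log₂ p ≈ 1.8935 bits.
Huffman merges: 1/10+7/25→19/50; 3/10+8/25→31/50; 19/50+31/50→1. L = 2 ≈ 2.0000.
Efficiency = H/L = 1.8935/2.0000 = 94.7%.

94.7%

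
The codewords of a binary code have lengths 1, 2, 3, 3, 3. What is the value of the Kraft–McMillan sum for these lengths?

With common denominator 2^3 = 8: Σ 2^(−ℓᵢ) = 4/8 + 2/8 + 1/8 + 1/8 + 1/8 = 9/8 = 1.125.

1.125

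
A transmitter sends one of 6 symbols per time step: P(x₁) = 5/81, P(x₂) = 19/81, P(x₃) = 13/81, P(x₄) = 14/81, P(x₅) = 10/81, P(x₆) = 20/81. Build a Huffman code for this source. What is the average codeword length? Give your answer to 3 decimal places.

2.519 bits/symbol

Repeatedly combine the two least-probable nodes; the expected code length is the sum of the merged weights.
merge 5/81 + 10/81 → 5/27
merge 13/81 + 14/81 → 1/3
merge 5/27 + 19/81 → 34/81
merge 20/81 + 1/3 → 47/81
merge 34/81 + 47/81 → 1
L = 5/27 + 1/3 + 34/81 + 47/81 + 1 = 68/27 ≈ 2.519 bits/symbol.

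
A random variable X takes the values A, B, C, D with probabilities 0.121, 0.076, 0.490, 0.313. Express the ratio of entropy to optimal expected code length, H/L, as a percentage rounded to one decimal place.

98.4%

Entropy H = −Σ p log₂ p ≈ 1.6800 bits.
Huffman merges: 19/250+121/1000→197/1000; 197/1000+313/1000→51/100; 49/100+51/100→1. L = 1707/1000 ≈ 1.7070.
Efficiency = H/L = 1.6800/1.7070 = 98.4%.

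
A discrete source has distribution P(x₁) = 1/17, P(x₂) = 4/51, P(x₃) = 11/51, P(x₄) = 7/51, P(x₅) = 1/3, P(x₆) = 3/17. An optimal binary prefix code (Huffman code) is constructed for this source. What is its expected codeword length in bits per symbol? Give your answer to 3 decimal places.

2.412 bits/symbol

Repeatedly combine the two least-probable nodes; the expected code length is the sum of the merged weights.
merge 1/17 + 4/51 → 7/51
merge 7/51 + 7/51 → 14/51
merge 3/17 + 11/51 → 20/51
merge 14/51 + 1/3 → 31/51
merge 20/51 + 31/51 → 1
L = 7/51 + 14/51 + 20/51 + 31/51 + 1 = 41/17 ≈ 2.412 bits/symbol.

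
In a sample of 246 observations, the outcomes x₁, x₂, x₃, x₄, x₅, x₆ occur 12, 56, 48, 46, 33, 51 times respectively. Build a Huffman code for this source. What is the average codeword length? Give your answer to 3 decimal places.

2.553 bits/symbol

Probabilities are the counts divided by 246.
Repeatedly combine the two least-probable nodes; the expected code length is the sum of the merged weights.
merge 2/41 + 11/82 → 15/82
merge 15/82 + 23/123 → 91/246
merge 8/41 + 17/82 → 33/82
merge 28/123 + 91/246 → 49/82
merge 33/82 + 49/82 → 1
L = 15/82 + 91/246 + 33/82 + 49/82 + 1 = 314/123 ≈ 2.553 bits/symbol.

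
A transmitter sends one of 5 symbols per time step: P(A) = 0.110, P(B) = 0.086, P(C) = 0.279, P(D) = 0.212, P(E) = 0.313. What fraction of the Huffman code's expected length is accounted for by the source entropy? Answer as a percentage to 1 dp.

98.7%

Entropy H = −Σ p log₂ p ≈ 2.1675 bits.
Huffman merges: 43/500+11/100→49/250; 49/250+53/250→51/125; 279/1000+313/1000→74/125; 51/125+74/125→1. L = 549/250 ≈ 2.1960.
Efficiency = H/L = 2.1675/2.1960 = 98.7%.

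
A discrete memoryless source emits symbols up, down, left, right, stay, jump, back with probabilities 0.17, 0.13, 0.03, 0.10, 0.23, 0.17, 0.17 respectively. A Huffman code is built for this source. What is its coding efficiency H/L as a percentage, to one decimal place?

97.4%

Entropy H = −Σ p log₂ p ≈ 2.6580 bits.
Huffman merges: 3/100+1/10→13/100; 13/100+13/100→13/50; 17/100+17/100→17/50; 17/100+23/100→2/5; 13/50+17/50→3/5; 2/5+3/5→1. L = 273/100 ≈ 2.7300.
Efficiency = H/L = 2.6580/2.7300 = 97.4%.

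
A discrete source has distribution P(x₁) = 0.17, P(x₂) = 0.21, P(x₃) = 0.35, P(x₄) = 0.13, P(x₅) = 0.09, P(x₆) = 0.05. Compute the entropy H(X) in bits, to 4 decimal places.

H = −Σ pᵢ log₂ pᵢ.
−0.17·log₂(0.17) = 0.4346
−0.21·log₂(0.21) = 0.4728
−0.35·log₂(0.35) = 0.5301
−0.13·log₂(0.13) = 0.3826
−0.09·log₂(0.09) = 0.3127
−0.05·log₂(0.05) = 0.2161
Sum ≈ 2.3489 → 2.3489 bits.

2.3489 bits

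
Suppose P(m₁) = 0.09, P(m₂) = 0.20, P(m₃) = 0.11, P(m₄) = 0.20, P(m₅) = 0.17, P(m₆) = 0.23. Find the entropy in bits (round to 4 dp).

H = −Σ pᵢ log₂ pᵢ.
−0.09·log₂(0.09) = 0.3127
−0.20·log₂(0.20) = 0.4644
−0.11·log₂(0.11) = 0.3503
−0.20·log₂(0.20) = 0.4644
−0.17·log₂(0.17) = 0.4346
−0.23·log₂(0.23) = 0.4877
Sum ≈ 2.5140 → 2.5140 bits.

2.5140 bits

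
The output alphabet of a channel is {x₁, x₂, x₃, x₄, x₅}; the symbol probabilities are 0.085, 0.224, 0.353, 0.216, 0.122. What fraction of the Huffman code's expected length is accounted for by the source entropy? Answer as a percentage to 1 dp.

98.0%

Entropy H = −Σ p log₂ p ≈ 2.1639 bits.
Huffman merges: 17/200+61/500→207/1000; 207/1000+27/125→423/1000; 28/125+353/1000→577/1000; 423/1000+577/1000→1. L = 2207/1000 ≈ 2.2070.
Efficiency = H/L = 2.1639/2.2070 = 98.0%.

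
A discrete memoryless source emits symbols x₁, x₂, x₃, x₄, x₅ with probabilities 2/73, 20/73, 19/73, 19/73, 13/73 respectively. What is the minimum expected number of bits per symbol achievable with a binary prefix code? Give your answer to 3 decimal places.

2.205 bits/symbol

Repeatedly combine the two least-probable nodes; the expected code length is the sum of the merged weights.
merge 2/73 + 13/73 → 15/73
merge 15/73 + 19/73 → 34/73
merge 19/73 + 20/73 → 39/73
merge 34/73 + 39/73 → 1
L = 15/73 + 34/73 + 39/73 + 1 = 161/73 ≈ 2.205 bits/symbol.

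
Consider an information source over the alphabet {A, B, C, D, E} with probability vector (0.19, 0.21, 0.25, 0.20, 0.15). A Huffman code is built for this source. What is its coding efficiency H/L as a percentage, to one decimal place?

98.4%

Entropy H = −Σ p log₂ p ≈ 2.3030 bits.
Huffman merges: 3/20+19/100→17/50; 1/5+21/100→41/100; 1/4+17/50→59/100; 41/100+59/100→1. L = 117/50 ≈ 2.3400.
Efficiency = H/L = 2.3030/2.3400 = 98.4%.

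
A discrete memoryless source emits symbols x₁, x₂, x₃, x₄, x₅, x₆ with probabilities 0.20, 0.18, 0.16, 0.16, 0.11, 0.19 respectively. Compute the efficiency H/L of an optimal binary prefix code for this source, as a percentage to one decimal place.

Entropy H = −Σ p log₂ p ≈ 2.5612 bits.
Huffman merges: 11/100+4/25→27/100; 4/25+9/50→17/50; 19/100+1/5→39/100; 27/100+17/50→61/100; 39/100+61/100→1. L = 261/100 ≈ 2.6100.
Efficiency = H/L = 2.5612/2.6100 = 98.1%.

98.1%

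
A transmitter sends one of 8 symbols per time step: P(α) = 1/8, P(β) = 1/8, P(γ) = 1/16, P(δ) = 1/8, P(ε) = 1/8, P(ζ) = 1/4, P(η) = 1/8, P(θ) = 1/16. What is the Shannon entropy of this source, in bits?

2.875 bits

Each probability is a power of 1/2, so log₂(1/p) is an integer.
H = Σ p·log₂(1/p) = 1/8·3 + 1/8·3 + 1/16·4 + 1/8·3 + 1/8·3 + 1/4·2 + 1/8·3 + 1/16·4 = 2.875 bits.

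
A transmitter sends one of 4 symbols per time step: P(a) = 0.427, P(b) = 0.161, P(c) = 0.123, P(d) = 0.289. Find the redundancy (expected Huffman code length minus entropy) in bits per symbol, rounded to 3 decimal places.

0.019 bits

Entropy H = −Σ p log₂ p ≈ 1.8379 bits.
Huffman merges: 123/1000+161/1000→71/250; 71/250+289/1000→573/1000; 427/1000+573/1000→1. L = 1857/1000 ≈ 1.8570.
L − H = 1.8570 − 1.8379 = 0.019 bits.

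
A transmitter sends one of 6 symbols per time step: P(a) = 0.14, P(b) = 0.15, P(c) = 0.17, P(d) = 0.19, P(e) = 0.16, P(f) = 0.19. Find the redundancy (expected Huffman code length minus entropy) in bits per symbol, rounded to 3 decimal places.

0.044 bits

Entropy H = −Σ p log₂ p ≈ 2.5757 bits.
Huffman merges: 7/50+3/20→29/100; 4/25+17/100→33/100; 19/100+19/100→19/50; 29/100+33/100→31/50; 19/50+31/50→1. L = 131/50 ≈ 2.6200.
L − H = 2.6200 − 2.5757 = 0.044 bits.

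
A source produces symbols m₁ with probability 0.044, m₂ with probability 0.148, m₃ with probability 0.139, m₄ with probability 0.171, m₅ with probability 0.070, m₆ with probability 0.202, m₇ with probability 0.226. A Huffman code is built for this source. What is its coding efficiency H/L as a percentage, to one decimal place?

98.9%

Entropy H = −Σ p log₂ p ≈ 2.6572 bits.
Huffman merges: 11/250+7/100→57/500; 57/500+139/1000→253/1000; 37/250+171/1000→319/1000; 101/500+113/500→107/250; 253/1000+319/1000→143/250; 107/250+143/250→1. L = 1343/500 ≈ 2.6860.
Efficiency = H/L = 2.6572/2.6860 = 98.9%.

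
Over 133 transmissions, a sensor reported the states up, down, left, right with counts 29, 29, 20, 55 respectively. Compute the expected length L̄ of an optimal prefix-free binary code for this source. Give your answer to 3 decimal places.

1.955 bits/symbol

Probabilities are the counts divided by 133.
Repeatedly combine the two least-probable nodes; the expected code length is the sum of the merged weights.
merge 20/133 + 29/133 → 7/19
merge 29/133 + 7/19 → 78/133
merge 55/133 + 78/133 → 1
L = 7/19 + 78/133 + 1 = 260/133 ≈ 1.955 bits/symbol.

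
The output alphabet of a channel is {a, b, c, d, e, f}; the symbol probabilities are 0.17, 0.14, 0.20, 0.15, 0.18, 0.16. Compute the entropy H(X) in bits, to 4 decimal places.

2.5750 bits

H = −Σ pᵢ log₂ pᵢ.
−0.17·log₂(0.17) = 0.4346
−0.14·log₂(0.14) = 0.3971
−0.20·log₂(0.20) = 0.4644
−0.15·log₂(0.15) = 0.4105
−0.18·log₂(0.18) = 0.4453
−0.16·log₂(0.16) = 0.4230
Sum ≈ 2.5750 → 2.5750 bits.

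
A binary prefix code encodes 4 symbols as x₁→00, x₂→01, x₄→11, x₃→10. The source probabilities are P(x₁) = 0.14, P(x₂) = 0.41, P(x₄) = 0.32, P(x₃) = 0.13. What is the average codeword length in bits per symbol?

2 bits/symbol

L̄ = Σ pᵢ·ℓᵢ = 0.14·2 + 0.41·2 + 0.32·2 + 0.13·2 = 2 bits/symbol.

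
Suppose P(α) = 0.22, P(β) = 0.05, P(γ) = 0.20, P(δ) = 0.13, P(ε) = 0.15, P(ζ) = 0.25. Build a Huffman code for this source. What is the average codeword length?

2.51 bits/symbol

Repeatedly combine the two least-probable nodes; the expected code length is the sum of the merged weights.
merge 1/20 + 13/100 → 9/50
merge 3/20 + 9/50 → 33/100
merge 1/5 + 11/50 → 21/50
merge 1/4 + 33/100 → 29/50
merge 21/50 + 29/50 → 1
L = 9/50 + 33/100 + 21/50 + 29/50 + 1 = 251/100 = 2.51 bits/symbol.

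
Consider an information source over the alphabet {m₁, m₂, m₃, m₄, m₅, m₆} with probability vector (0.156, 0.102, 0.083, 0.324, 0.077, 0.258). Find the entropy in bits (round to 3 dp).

H = −Σ pᵢ log₂ pᵢ.
−0.156·log₂(0.156) = 0.4181
−0.102·log₂(0.102) = 0.3359
−0.083·log₂(0.083) = 0.2980
−0.324·log₂(0.324) = 0.5268
−0.077·log₂(0.077) = 0.2848
−0.258·log₂(0.258) = 0.5043
Sum ≈ 2.3680 → 2.368 bits.

2.368 bits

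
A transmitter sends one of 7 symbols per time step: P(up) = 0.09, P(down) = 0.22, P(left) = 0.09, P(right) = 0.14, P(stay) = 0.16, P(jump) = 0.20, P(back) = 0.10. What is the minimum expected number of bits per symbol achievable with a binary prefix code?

2.76 bits/symbol

Repeatedly combine the two least-probable nodes; the expected code length is the sum of the merged weights.
merge 9/100 + 9/100 → 9/50
merge 1/10 + 7/50 → 6/25
merge 4/25 + 9/50 → 17/50
merge 1/5 + 11/50 → 21/50
merge 6/25 + 17/50 → 29/50
merge 21/50 + 29/50 → 1
L = 9/50 + 6/25 + 17/50 + 21/50 + 29/50 + 1 = 69/25 = 2.76 bits/symbol.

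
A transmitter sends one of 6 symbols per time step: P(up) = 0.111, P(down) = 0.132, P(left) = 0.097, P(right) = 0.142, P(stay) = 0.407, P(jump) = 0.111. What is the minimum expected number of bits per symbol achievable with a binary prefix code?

Repeatedly combine the two least-probable nodes; the expected code length is the sum of the merged weights.
merge 97/1000 + 111/1000 → 26/125
merge 111/1000 + 33/250 → 243/1000
merge 71/500 + 26/125 → 7/20
merge 243/1000 + 7/20 → 593/1000
merge 407/1000 + 593/1000 → 1
L = 26/125 + 243/1000 + 7/20 + 593/1000 + 1 = 1197/500 = 2.394 bits/symbol.

2.394 bits/symbol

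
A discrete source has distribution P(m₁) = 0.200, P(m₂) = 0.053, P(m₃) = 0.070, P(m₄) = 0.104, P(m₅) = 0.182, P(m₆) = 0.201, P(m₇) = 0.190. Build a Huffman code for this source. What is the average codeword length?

2.722 bits/symbol

Repeatedly combine the two least-probable nodes; the expected code length is the sum of the merged weights.
merge 53/1000 + 7/100 → 123/1000
merge 13/125 + 123/1000 → 227/1000
merge 91/500 + 19/100 → 93/250
merge 1/5 + 201/1000 → 401/1000
merge 227/1000 + 93/250 → 599/1000
merge 401/1000 + 599/1000 → 1
L = 123/1000 + 227/1000 + 93/250 + 401/1000 + 599/1000 + 1 = 1361/500 = 2.722 bits/symbol.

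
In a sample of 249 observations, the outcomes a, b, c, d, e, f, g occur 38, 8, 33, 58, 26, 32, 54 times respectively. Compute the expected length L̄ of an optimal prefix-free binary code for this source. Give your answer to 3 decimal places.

Probabilities are the counts divided by 249.
Repeatedly combine the two least-probable nodes; the expected code length is the sum of the merged weights.
merge 8/249 + 26/249 → 34/249
merge 32/249 + 11/83 → 65/249
merge 34/249 + 38/249 → 24/83
merge 18/83 + 58/249 → 112/249
merge 65/249 + 24/83 → 137/249
merge 112/249 + 137/249 → 1
L = 34/249 + 65/249 + 24/83 + 112/249 + 137/249 + 1 = 223/83 ≈ 2.687 bits/symbol.

2.687 bits/symbol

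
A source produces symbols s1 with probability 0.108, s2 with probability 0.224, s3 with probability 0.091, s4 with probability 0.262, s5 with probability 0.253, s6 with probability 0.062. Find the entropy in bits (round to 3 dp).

2.402 bits

H = −Σ pᵢ log₂ pᵢ.
−0.108·log₂(0.108) = 0.3468
−0.224·log₂(0.224) = 0.4835
−0.091·log₂(0.091) = 0.3147
−0.262·log₂(0.262) = 0.5063
−0.253·log₂(0.253) = 0.5016
−0.062·log₂(0.062) = 0.2487
Sum ≈ 2.4016 → 2.402 bits.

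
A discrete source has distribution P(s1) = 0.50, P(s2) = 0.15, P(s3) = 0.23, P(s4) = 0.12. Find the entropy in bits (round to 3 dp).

1.765 bits

H = −Σ pᵢ log₂ pᵢ.
−0.50·log₂(0.50) = 0.5000
−0.15·log₂(0.15) = 0.4105
−0.23·log₂(0.23) = 0.4877
−0.12·log₂(0.12) = 0.3671
Sum ≈ 1.7653 → 1.765 bits.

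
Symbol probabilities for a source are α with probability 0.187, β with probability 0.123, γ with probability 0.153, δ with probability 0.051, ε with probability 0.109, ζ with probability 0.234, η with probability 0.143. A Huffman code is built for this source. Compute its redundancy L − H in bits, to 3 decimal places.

Entropy H = −Σ p log₂ p ≈ 2.6977 bits.
Huffman merges: 51/1000+109/1000→4/25; 123/1000+143/1000→133/500; 153/1000+4/25→313/1000; 187/1000+117/500→421/1000; 133/500+313/1000→579/1000; 421/1000+579/1000→1. L = 2739/1000 ≈ 2.7390.
L − H = 2.7390 − 2.6977 = 0.041 bits.

0.041 bits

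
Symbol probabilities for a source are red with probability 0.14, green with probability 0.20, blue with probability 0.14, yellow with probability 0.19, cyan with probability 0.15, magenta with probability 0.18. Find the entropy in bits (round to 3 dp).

2.570 bits

H = −Σ pᵢ log₂ pᵢ.
−0.14·log₂(0.14) = 0.3971
−0.20·log₂(0.20) = 0.4644
−0.14·log₂(0.14) = 0.3971
−0.19·log₂(0.19) = 0.4552
−0.15·log₂(0.15) = 0.4105
−0.18·log₂(0.18) = 0.4453
Sum ≈ 2.5697 → 2.570 bits.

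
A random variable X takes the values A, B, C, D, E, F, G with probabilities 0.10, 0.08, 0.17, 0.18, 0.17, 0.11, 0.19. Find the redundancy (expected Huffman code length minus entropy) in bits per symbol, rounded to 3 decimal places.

Entropy H = −Σ p log₂ p ≈ 2.7437 bits.
Huffman merges: 2/25+1/10→9/50; 11/100+17/100→7/25; 17/100+9/50→7/20; 9/50+19/100→37/100; 7/25+7/20→63/100; 37/100+63/100→1. L = 281/100 ≈ 2.8100.
L − H = 2.8100 − 2.7437 = 0.066 bits.

0.066 bits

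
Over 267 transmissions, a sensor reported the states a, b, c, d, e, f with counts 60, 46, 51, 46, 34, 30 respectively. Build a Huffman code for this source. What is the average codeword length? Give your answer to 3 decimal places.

2.584 bits/symbol

Probabilities are the counts divided by 267.
Repeatedly combine the two least-probable nodes; the expected code length is the sum of the merged weights.
merge 10/89 + 34/267 → 64/267
merge 46/267 + 46/267 → 92/267
merge 17/89 + 20/89 → 37/89
merge 64/267 + 92/267 → 52/89
merge 37/89 + 52/89 → 1
L = 64/267 + 92/267 + 37/89 + 52/89 + 1 = 230/89 ≈ 2.584 bits/symbol.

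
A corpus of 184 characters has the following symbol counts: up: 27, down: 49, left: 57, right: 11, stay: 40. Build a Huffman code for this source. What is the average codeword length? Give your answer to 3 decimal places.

Probabilities are the counts divided by 184.
Repeatedly combine the two least-probable nodes; the expected code length is the sum of the merged weights.
merge 11/184 + 27/184 → 19/92
merge 19/92 + 5/23 → 39/92
merge 49/184 + 57/184 → 53/92
merge 39/92 + 53/92 → 1
L = 19/92 + 39/92 + 53/92 + 1 = 203/92 ≈ 2.207 bits/symbol.

2.207 bits/symbol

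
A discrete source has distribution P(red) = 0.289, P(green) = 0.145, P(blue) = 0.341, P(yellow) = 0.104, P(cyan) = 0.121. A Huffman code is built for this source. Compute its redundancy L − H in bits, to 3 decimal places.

Entropy H = −Σ p log₂ p ≈ 2.1591 bits.
Huffman merges: 13/125+121/1000→9/40; 29/200+9/40→37/100; 289/1000+341/1000→63/100; 37/100+63/100→1. L = 89/40 ≈ 2.2250.
L − H = 2.2250 − 2.1591 = 0.066 bits.

0.066 bits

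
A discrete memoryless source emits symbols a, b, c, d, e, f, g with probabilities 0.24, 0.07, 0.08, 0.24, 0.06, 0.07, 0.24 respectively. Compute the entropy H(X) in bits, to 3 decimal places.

H = −Σ pᵢ log₂ pᵢ.
−0.24·log₂(0.24) = 0.4941
−0.07·log₂(0.07) = 0.2686
−0.08·log₂(0.08) = 0.2915
−0.24·log₂(0.24) = 0.4941
−0.06·log₂(0.06) = 0.2435
−0.07·log₂(0.07) = 0.2686
−0.24·log₂(0.24) = 0.4941
Sum ≈ 2.5546 → 2.555 bits.

2.555 bits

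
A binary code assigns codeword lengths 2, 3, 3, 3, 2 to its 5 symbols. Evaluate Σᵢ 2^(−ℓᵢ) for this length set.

With common denominator 2^3 = 8: Σ 2^(−ℓᵢ) = 2/8 + 1/8 + 1/8 + 1/8 + 2/8 = 7/8 = 0.875.

0.875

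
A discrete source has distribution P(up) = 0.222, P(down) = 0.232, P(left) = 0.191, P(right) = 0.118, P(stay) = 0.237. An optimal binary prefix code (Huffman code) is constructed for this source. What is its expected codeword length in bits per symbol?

2.309 bits/symbol

Repeatedly combine the two least-probable nodes; the expected code length is the sum of the merged weights.
merge 59/500 + 191/1000 → 309/1000
merge 111/500 + 29/125 → 227/500
merge 237/1000 + 309/1000 → 273/500
merge 227/500 + 273/500 → 1
L = 309/1000 + 227/500 + 273/500 + 1 = 2309/1000 = 2.309 bits/symbol.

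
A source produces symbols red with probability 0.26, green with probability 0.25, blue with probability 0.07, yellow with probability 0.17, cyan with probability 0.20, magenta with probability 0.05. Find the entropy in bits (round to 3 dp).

H = −Σ pᵢ log₂ pᵢ.
−0.26·log₂(0.26) = 0.5053
−0.25·log₂(0.25) = 0.5000
−0.07·log₂(0.07) = 0.2686
−0.17·log₂(0.17) = 0.4346
−0.20·log₂(0.20) = 0.4644
−0.05·log₂(0.05) = 0.2161
Sum ≈ 2.3889 → 2.389 bits.

2.389 bits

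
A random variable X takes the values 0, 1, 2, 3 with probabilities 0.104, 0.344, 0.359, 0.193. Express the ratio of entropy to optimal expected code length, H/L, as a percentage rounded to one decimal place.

95.9%

Entropy H = −Σ p log₂ p ≈ 1.8578 bits.
Huffman merges: 13/125+193/1000→297/1000; 297/1000+43/125→641/1000; 359/1000+641/1000→1. L = 969/500 ≈ 1.9380.
Efficiency = H/L = 1.8578/1.9380 = 95.9%.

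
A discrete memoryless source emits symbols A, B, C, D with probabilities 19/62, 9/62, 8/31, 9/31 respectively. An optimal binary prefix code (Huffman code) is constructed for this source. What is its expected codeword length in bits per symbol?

Repeatedly combine the two least-probable nodes; the expected code length is the sum of the merged weights.
merge 9/62 + 8/31 → 25/62
merge 9/31 + 19/62 → 37/62
merge 25/62 + 37/62 → 1
L = 25/62 + 37/62 + 1 = 2 bits/symbol.

2 bits/symbol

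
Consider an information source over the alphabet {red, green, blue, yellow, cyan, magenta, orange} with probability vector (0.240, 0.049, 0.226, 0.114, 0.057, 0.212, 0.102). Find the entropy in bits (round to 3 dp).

2.595 bits

H = −Σ pᵢ log₂ pᵢ.
−0.240·log₂(0.240) = 0.4941
−0.049·log₂(0.049) = 0.2132
−0.226·log₂(0.226) = 0.4849
−0.114·log₂(0.114) = 0.3571
−0.057·log₂(0.057) = 0.2356
−0.212·log₂(0.212) = 0.4744
−0.102·log₂(0.102) = 0.3359
Sum ≈ 2.5953 → 2.595 bits.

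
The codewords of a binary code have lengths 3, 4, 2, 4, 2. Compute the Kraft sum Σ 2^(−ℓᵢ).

With common denominator 2^4 = 16: Σ 2^(−ℓᵢ) = 2/16 + 1/16 + 4/16 + 1/16 + 4/16 = 12/16 = 0.75.

0.75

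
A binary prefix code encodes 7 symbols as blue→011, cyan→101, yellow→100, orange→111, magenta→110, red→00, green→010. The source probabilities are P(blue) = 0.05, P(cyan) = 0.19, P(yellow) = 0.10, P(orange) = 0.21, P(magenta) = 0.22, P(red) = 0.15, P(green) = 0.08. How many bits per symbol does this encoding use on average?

2.85 bits/symbol

L̄ = Σ pᵢ·ℓᵢ = 0.05·3 + 0.19·3 + 0.10·3 + 0.21·3 + 0.22·3 + 0.15·2 + 0.08·3 = 2.85 bits/symbol.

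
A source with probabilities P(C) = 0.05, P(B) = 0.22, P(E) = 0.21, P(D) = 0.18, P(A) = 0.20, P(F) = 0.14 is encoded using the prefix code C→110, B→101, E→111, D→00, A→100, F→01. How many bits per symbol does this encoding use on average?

L̄ = Σ pᵢ·ℓᵢ = 0.05·3 + 0.22·3 + 0.21·3 + 0.18·2 + 0.20·3 + 0.14·2 = 2.68 bits/symbol.

2.68 bits/symbol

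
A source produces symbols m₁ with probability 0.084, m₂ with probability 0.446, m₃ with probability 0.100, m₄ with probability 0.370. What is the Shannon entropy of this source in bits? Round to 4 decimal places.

1.6826 bits

H = −Σ pᵢ log₂ pᵢ.
−0.084·log₂(0.084) = 0.3002
−0.446·log₂(0.446) = 0.5195
−0.100·log₂(0.100) = 0.3322
−0.370·log₂(0.370) = 0.5307
Sum ≈ 1.6826 → 1.6826 bits.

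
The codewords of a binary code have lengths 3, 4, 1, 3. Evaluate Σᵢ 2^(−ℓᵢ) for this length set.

0.8125

With common denominator 2^4 = 16: Σ 2^(−ℓᵢ) = 2/16 + 1/16 + 8/16 + 2/16 = 13/16 = 0.8125.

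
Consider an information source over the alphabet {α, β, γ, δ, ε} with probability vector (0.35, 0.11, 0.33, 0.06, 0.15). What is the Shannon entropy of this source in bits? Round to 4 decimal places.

2.0623 bits

H = −Σ pᵢ log₂ pᵢ.
−0.35·log₂(0.35) = 0.5301
−0.11·log₂(0.11) = 0.3503
−0.33·log₂(0.33) = 0.5278
−0.06·log₂(0.06) = 0.2435
−0.15·log₂(0.15) = 0.4105
Sum ≈ 2.0623 → 2.0623 bits.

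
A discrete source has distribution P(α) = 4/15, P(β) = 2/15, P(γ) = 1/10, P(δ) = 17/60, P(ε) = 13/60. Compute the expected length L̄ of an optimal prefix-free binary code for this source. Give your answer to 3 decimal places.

Repeatedly combine the two least-probable nodes; the expected code length is the sum of the merged weights.
merge 1/10 + 2/15 → 7/30
merge 13/60 + 7/30 → 9/20
merge 4/15 + 17/60 → 11/20
merge 9/20 + 11/20 → 1
L = 7/30 + 9/20 + 11/20 + 1 = 67/30 ≈ 2.233 bits/symbol.

2.233 bits/symbol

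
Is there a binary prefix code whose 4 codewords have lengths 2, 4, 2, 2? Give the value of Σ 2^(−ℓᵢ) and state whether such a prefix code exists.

With common denominator 2^4 = 16: Σ 2^(−ℓᵢ) = 4/16 + 1/16 + 4/16 + 4/16 = 13/16 = 0.8125.
Kraft's inequality requires Σ ≤ 1; here Σ = 0.8125 ≤ 1, so such a prefix code exists.

0.8125; yes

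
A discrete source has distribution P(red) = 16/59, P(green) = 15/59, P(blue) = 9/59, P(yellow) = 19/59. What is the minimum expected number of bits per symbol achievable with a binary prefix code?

2 bits/symbol

Repeatedly combine the two least-probable nodes; the expected code length is the sum of the merged weights.
merge 9/59 + 15/59 → 24/59
merge 16/59 + 19/59 → 35/59
merge 24/59 + 35/59 → 1
L = 24/59 + 35/59 + 1 = 2 bits/symbol.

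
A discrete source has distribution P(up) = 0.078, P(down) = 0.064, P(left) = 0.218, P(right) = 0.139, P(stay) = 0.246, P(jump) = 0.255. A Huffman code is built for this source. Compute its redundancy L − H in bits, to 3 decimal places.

Entropy H = −Σ p log₂ p ≈ 2.4161 bits.
Huffman merges: 8/125+39/500→71/500; 139/1000+71/500→281/1000; 109/500+123/500→58/125; 51/200+281/1000→67/125; 58/125+67/125→1. L = 2423/1000 ≈ 2.4230.
L − H = 2.4230 − 2.4161 = 0.007 bits.

0.007 bits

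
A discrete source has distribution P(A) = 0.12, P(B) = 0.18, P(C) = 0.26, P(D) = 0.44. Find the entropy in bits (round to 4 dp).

1.8388 bits

H = −Σ pᵢ log₂ pᵢ.
−0.12·log₂(0.12) = 0.3671
−0.18·log₂(0.18) = 0.4453
−0.26·log₂(0.26) = 0.5053
−0.44·log₂(0.44) = 0.5211
Sum ≈ 1.8388 → 1.8388 bits.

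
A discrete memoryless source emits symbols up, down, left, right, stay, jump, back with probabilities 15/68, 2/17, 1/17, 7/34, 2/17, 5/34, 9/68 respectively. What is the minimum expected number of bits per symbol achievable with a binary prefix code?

2.75 bits/symbol

Repeatedly combine the two least-probable nodes; the expected code length is the sum of the merged weights.
merge 1/17 + 2/17 → 3/17
merge 2/17 + 9/68 → 1/4
merge 5/34 + 3/17 → 11/34
merge 7/34 + 15/68 → 29/68
merge 1/4 + 11/34 → 39/68
merge 29/68 + 39/68 → 1
L = 3/17 + 1/4 + 11/34 + 29/68 + 39/68 + 1 = 11/4 = 2.75 bits/symbol.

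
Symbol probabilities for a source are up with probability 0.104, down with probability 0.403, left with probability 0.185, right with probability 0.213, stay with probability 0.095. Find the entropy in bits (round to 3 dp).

2.116 bits

H = −Σ pᵢ log₂ pᵢ.
−0.104·log₂(0.104) = 0.3396
−0.403·log₂(0.403) = 0.5284
−0.185·log₂(0.185) = 0.4504
−0.213·log₂(0.213) = 0.4752
−0.095·log₂(0.095) = 0.3226
Sum ≈ 2.1162 → 2.116 bits.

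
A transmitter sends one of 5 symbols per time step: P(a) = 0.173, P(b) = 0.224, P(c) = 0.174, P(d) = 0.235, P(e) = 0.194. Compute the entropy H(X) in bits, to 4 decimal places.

H = −Σ pᵢ log₂ pᵢ.
−0.173·log₂(0.173) = 0.4379
−0.224·log₂(0.224) = 0.4835
−0.174·log₂(0.174) = 0.4390
−0.235·log₂(0.235) = 0.4910
−0.194·log₂(0.194) = 0.4590
Sum ≈ 2.3103 → 2.3103 bits.

2.3103 bits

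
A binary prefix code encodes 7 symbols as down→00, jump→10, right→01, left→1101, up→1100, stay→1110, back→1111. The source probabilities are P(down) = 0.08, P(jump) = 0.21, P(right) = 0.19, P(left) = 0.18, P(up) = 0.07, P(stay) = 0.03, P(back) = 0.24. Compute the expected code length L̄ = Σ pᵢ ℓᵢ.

L̄ = Σ pᵢ·ℓᵢ = 0.08·2 + 0.21·2 + 0.19·2 + 0.18·4 + 0.07·4 + 0.03·4 + 0.24·4 = 3.04 bits/symbol.

3.04 bits/symbol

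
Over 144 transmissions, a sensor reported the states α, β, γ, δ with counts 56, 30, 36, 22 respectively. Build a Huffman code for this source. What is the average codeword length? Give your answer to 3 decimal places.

1.972 bits/symbol

Probabilities are the counts divided by 144.
Repeatedly combine the two least-probable nodes; the expected code length is the sum of the merged weights.
merge 11/72 + 5/24 → 13/36
merge 1/4 + 13/36 → 11/18
merge 7/18 + 11/18 → 1
L = 13/36 + 11/18 + 1 = 71/36 ≈ 1.972 bits/symbol.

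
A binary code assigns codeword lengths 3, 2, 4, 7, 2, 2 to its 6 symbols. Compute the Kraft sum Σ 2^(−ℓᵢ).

0.9453125

With common denominator 2^7 = 128: Σ 2^(−ℓᵢ) = 16/128 + 32/128 + 8/128 + 1/128 + 32/128 + 32/128 = 121/128 = 0.9453125.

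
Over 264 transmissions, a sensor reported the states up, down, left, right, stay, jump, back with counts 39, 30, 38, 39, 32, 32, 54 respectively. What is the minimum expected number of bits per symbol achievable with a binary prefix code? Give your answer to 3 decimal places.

2.795 bits/symbol

Probabilities are the counts divided by 264.
Repeatedly combine the two least-probable nodes; the expected code length is the sum of the merged weights.
merge 5/44 + 4/33 → 31/132
merge 4/33 + 19/132 → 35/132
merge 13/88 + 13/88 → 13/44
merge 9/44 + 31/132 → 29/66
merge 35/132 + 13/44 → 37/66
merge 29/66 + 37/66 → 1
L = 31/132 + 35/132 + 13/44 + 29/66 + 37/66 + 1 = 123/44 ≈ 2.795 bits/symbol.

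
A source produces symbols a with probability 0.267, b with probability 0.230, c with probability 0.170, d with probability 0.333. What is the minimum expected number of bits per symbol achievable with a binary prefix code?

2 bits/symbol

Repeatedly combine the two least-probable nodes; the expected code length is the sum of the merged weights.
merge 17/100 + 23/100 → 2/5
merge 267/1000 + 333/1000 → 3/5
merge 2/5 + 3/5 → 1
L = 2/5 + 3/5 + 1 = 2 bits/symbol.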